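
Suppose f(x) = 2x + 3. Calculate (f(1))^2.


f(1) = 5
(5)^2 = 25

25


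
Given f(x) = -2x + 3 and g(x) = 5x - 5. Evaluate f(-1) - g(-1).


f(-1) = 5
g(-1) = -10
Difference = 15

15


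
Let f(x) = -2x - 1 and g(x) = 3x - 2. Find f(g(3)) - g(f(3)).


f(g(3)) = -15
g(f(3)) = -23
Difference = 8

8


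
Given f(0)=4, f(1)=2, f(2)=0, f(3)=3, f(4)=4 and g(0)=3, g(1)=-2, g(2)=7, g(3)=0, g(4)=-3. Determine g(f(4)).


-3


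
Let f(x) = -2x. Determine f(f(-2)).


f(-2) = 4
f(4) = -8

-8


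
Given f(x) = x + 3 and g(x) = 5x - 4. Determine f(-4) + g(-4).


f(-4) = -1
g(-4) = -24
Sum = -25

-25


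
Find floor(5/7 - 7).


5/7 = 0.7143
0.7143 - 7 = -6.2857
floor(-6.2857) = -7

-7


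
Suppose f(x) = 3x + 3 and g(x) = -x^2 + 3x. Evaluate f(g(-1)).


-9


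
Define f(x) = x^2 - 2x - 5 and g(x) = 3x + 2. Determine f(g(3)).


94


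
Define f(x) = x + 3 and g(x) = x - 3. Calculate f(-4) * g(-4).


f(-4) = -1
g(-4) = -7
Product = 7

7


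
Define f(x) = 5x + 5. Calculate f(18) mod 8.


f(18) = 95
95 mod 8 = 7

7


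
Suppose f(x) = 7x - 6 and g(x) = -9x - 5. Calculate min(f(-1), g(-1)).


f(-1) = -13
g(-1) = 4
min = -13

-13


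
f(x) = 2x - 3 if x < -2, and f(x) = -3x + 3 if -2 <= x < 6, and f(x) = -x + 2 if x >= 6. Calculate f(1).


1 satisfies -2 <= x < 6
f(1) = 0

0


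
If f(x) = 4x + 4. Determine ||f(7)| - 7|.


25


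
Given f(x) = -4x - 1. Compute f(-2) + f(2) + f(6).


f(-2) = 7
f(2) = -9
f(6) = -25
Sum = -27

-27


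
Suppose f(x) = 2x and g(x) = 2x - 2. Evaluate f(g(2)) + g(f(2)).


10


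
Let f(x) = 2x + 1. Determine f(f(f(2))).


f(2) = 5
f(5) = 11
f(11) = 23

23


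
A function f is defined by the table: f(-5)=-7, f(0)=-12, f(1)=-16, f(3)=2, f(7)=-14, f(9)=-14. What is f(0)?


Reading from the table at x = 0

-12


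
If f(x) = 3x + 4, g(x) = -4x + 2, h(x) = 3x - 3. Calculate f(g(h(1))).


h(1) = 0
g(0) = 2
f(2) = 10

10


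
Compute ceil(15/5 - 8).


-5


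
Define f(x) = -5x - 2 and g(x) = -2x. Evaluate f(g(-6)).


-62


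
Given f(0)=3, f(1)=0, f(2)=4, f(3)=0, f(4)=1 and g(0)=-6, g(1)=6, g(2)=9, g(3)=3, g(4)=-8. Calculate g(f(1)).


f(1) = 0
g(0) = -6

-6


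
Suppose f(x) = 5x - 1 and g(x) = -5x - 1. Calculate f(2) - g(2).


20


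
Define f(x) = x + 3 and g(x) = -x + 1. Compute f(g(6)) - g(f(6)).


f(g(6)) = -2
g(f(6)) = -8
Difference = 6

6


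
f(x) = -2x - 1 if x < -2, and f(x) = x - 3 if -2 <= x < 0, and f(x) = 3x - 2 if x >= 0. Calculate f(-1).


-1 satisfies -2 <= x < 0
f(-1) = -4

-4


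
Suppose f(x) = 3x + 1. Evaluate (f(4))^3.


f(4) = 13
(13)^3 = 2197

2197


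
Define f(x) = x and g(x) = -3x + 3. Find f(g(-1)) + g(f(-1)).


f(g(-1)) = 6
g(f(-1)) = 6
Sum = 12

12


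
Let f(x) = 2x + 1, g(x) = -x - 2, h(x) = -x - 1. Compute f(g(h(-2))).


h(-2) = 1
g(1) = -3
f(-3) = -5

-5


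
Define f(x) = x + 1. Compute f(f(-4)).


f(-4) = -3
f(-3) = -2

-2


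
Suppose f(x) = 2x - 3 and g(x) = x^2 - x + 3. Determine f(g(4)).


g(4) = 15
f(15) = 27

27


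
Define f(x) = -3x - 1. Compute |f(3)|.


f(3) = -10
|-10| = 10

10


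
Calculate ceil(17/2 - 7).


17/2 = 8.5
8.5 - 7 = 1.5
ceil(1.5) = 2

2


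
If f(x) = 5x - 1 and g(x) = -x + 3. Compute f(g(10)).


g(10) = -7
f(-7) = -36

-36


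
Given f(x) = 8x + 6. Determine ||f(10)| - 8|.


f(10) = 86
|86| = 86
|86 - 8| = 78

78


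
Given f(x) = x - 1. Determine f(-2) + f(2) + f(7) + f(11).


14


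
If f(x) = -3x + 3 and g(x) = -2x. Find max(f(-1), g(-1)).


f(-1) = 6
g(-1) = 2
max = 6

6


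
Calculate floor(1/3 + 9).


1/3 = 0.3333
0.3333 + 9 = 9.3333
floor(9.3333) = 9

9


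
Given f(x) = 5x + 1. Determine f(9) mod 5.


f(9) = 46
46 mod 5 = 1

1


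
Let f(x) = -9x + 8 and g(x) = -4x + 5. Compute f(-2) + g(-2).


f(-2) = 26
g(-2) = 13
Sum = 39

39


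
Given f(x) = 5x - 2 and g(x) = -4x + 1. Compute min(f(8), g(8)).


-31


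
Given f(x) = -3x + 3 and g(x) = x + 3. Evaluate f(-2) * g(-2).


f(-2) = 9
g(-2) = 1
Product = 9

9


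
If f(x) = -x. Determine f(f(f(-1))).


f(-1) = 1
f(1) = -1
f(-1) = 1

1


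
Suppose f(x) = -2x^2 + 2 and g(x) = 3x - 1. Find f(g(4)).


g(4) = 11
f(11) = (-2)*(11)^2 + 2 = -240

-240


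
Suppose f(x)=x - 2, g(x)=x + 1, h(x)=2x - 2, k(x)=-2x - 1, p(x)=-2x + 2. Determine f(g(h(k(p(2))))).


p(2) = -2
k(-2) = 3
h(3) = 4
g(4) = 5
f(5) = 3

3


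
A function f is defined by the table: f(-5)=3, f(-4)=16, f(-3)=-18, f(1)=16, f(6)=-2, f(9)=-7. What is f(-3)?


Reading from the table at x = -3

-18


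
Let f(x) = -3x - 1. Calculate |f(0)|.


f(0) = -1
|-1| = 1

1


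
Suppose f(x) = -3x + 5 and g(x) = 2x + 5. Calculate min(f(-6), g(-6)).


f(-6) = 23
g(-6) = -7
min = -7

-7


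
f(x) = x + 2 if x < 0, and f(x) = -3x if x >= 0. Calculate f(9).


9 satisfies x >= 0
f(9) = -27

-27


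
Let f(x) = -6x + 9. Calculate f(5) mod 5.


f(5) = -21
-21 mod 5 = 4

4


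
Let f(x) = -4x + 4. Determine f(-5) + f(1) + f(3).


f(-5) = 24
f(1) = 0
f(3) = -8
Sum = 16

16


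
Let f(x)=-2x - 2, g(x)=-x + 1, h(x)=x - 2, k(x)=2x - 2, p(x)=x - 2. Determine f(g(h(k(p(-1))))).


-24


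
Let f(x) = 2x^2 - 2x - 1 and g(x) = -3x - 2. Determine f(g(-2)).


g(-2) = 4
f(4) = 2*(4)^2 - 2*(4) - 1 = 23

23


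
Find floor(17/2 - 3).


17/2 = 8.5
8.5 - 3 = 5.5
floor(5.5) = 5

5


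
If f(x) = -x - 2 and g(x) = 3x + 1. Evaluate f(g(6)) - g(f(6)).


2


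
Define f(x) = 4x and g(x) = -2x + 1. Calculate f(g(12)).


g(12) = -23
f(-23) = -92

-92


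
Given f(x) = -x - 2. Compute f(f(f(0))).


f(0) = -2
f(-2) = 0
f(0) = -2

-2


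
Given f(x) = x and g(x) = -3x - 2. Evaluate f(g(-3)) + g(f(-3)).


14


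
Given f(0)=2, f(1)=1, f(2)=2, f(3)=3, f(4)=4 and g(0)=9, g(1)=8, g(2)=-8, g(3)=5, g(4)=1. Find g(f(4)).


f(4) = 4
g(4) = 1

1


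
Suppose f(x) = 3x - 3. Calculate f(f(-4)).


f(-4) = -15
f(-15) = -48

-48


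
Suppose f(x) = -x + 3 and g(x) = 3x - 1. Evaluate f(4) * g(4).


f(4) = -1
g(4) = 11
Product = -11

-11


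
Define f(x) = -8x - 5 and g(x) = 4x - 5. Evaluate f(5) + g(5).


-30


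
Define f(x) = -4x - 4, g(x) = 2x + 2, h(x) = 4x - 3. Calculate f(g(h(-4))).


h(-4) = -19
g(-19) = -36
f(-36) = 140

140


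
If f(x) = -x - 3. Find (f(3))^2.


f(3) = -6
(-6)^2 = 36

36


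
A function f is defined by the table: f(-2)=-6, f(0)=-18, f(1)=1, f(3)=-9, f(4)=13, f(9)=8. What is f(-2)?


Reading from the table at x = -2

-6


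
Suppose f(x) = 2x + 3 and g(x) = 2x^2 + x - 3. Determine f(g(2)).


17


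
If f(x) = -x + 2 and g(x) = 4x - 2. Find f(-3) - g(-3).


f(-3) = 5
g(-3) = -14
Difference = 19

19


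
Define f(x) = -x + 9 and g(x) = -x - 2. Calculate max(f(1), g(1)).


8


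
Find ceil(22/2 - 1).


10


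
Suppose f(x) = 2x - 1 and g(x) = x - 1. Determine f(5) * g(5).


f(5) = 9
g(5) = 4
Product = 36

36


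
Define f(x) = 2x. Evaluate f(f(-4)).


f(-4) = -8
f(-8) = -16

-16


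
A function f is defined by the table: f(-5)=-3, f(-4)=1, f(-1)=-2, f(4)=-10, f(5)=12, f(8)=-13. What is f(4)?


Reading from the table at x = 4

-10


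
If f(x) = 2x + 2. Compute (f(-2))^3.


-8


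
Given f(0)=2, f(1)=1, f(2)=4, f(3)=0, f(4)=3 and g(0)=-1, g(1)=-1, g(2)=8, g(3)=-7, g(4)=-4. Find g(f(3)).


f(3) = 0
g(0) = -1

-1


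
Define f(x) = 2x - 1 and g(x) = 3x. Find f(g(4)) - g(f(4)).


f(g(4)) = 23
g(f(4)) = 21
Difference = 2

2


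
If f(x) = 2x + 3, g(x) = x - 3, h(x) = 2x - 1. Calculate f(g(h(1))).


h(1) = 1
g(1) = -2
f(-2) = -1

-1


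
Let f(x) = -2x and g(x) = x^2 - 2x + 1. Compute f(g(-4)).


g(-4) = 25
f(25) = -50

-50


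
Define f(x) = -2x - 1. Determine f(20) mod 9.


f(20) = -41
-41 mod 9 = 4

4


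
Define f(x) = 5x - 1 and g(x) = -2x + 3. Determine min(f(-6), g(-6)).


f(-6) = -31
g(-6) = 15
min = -31

-31


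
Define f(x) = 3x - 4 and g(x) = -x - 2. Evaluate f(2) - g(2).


f(2) = 2
g(2) = -4
Difference = 6

6


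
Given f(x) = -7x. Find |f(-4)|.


f(-4) = 28
|28| = 28

28


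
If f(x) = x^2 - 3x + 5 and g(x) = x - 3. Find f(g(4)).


g(4) = 1
f(1) = 1*(1)^2 - 3*(1) + 5 = 3

3


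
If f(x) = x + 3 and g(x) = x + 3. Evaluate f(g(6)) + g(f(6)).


f(g(6)) = 12
g(f(6)) = 12
Sum = 24

24


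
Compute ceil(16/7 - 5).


16/7 = 2.2857
2.2857 - 5 = -2.7143
ceil(-2.7143) = -2

-2


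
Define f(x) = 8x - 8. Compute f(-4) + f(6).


f(-4) = -40
f(6) = 40
Sum = 0

0


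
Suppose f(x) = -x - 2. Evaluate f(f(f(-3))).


f(-3) = 1
f(1) = -3
f(-3) = 1

1


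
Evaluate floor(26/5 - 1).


4


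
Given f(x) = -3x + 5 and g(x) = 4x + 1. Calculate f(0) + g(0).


6


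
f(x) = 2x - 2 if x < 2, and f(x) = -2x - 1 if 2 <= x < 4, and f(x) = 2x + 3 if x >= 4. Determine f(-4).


-4 satisfies x < 2
f(-4) = -10

-10


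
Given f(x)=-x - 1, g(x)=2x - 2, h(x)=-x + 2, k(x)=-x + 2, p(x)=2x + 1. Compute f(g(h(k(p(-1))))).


p(-1) = -1
k(-1) = 3
h(3) = -1
g(-1) = -4
f(-4) = 3

3


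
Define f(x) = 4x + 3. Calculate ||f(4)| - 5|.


f(4) = 19
|19| = 19
|19 - 5| = 14

14


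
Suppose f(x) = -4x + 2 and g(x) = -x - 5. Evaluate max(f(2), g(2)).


f(2) = -6
g(2) = -7
max = -6

-6


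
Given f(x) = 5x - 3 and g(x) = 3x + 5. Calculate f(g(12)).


g(12) = 41
f(41) = 202

202


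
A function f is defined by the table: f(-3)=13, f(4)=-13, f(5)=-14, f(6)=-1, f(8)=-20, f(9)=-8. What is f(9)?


Reading from the table at x = 9

-8


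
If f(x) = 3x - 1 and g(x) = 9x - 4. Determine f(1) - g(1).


-3


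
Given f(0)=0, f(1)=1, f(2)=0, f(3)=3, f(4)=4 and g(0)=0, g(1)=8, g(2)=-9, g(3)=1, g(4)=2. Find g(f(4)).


f(4) = 4
g(4) = 2

2


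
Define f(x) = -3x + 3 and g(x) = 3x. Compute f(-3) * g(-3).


f(-3) = 12
g(-3) = -9
Product = -108

-108


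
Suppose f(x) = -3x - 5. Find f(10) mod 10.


f(10) = -35
-35 mod 10 = 5

5


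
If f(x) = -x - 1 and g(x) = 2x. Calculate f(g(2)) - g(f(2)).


f(g(2)) = -5
g(f(2)) = -6
Difference = 1

1


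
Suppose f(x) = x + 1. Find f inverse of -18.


Solve x + 1 = -18
x = (-18 - 1) / 1 = -19

-19


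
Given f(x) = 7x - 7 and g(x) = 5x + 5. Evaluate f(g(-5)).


-147


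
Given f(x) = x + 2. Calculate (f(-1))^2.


f(-1) = 1
(1)^2 = 1

1


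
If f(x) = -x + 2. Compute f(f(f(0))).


f(0) = 2
f(2) = 0
f(0) = 2

2


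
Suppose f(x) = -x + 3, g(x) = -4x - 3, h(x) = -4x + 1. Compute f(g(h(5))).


h(5) = -19
g(-19) = 73
f(73) = -70

-70


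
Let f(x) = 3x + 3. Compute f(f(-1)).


f(-1) = 0
f(0) = 3

3


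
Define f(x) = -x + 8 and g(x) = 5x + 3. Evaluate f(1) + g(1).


f(1) = 7
g(1) = 8
Sum = 15

15


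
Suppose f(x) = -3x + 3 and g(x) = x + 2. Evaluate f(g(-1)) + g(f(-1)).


f(g(-1)) = 0
g(f(-1)) = 8
Sum = 8

8


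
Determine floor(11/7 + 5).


11/7 = 1.5714
1.5714 + 5 = 6.5714
floor(6.5714) = 6

6


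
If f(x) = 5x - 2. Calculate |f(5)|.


f(5) = 23
|23| = 23

23


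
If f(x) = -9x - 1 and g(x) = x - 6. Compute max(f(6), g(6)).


0


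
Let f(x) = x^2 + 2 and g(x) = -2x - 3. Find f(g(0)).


11


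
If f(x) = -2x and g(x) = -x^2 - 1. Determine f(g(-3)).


g(-3) = -10
f(-10) = 20

20


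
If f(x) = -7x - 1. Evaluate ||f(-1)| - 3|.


f(-1) = 6
|6| = 6
|6 - 3| = 3

3


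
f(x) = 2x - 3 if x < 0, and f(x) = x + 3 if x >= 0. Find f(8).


8 satisfies x >= 0
f(8) = 11

11


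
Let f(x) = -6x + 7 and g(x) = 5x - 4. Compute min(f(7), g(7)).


f(7) = -35
g(7) = 31
min = -35

-35


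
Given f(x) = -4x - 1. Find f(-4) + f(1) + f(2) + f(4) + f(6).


f(-4) = 15
f(1) = -5
f(2) = -9
f(4) = -17
f(6) = -25
Sum = -41

-41


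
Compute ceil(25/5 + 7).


25/5 = 5
5 + 7 = 12
ceil(12) = 12

12


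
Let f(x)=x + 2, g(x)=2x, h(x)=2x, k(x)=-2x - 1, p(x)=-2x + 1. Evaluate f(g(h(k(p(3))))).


p(3) = -5
k(-5) = 9
h(9) = 18
g(18) = 36
f(36) = 38

38


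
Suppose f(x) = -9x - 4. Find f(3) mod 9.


5


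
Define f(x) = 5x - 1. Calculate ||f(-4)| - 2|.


f(-4) = -21
|-21| = 21
|21 - 2| = 19

19


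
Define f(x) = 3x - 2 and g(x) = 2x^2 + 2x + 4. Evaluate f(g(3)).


g(3) = 28
f(28) = 82

82


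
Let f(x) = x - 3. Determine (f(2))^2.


f(2) = -1
(-1)^2 = 1

1


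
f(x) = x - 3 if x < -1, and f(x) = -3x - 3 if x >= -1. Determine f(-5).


-8


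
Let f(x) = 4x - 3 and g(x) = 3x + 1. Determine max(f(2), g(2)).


f(2) = 5
g(2) = 7
max = 7

7


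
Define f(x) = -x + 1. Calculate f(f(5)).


f(5) = -4
f(-4) = 5

5


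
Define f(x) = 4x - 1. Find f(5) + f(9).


f(5) = 19
f(9) = 35
Sum = 54

54


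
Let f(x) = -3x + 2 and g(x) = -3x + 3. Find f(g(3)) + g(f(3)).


f(g(3)) = 20
g(f(3)) = 24
Sum = 44

44


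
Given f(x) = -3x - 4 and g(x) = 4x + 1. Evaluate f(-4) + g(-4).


f(-4) = 8
g(-4) = -15
Sum = -7

-7


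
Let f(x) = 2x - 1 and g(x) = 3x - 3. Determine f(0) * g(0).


f(0) = -1
g(0) = -3
Product = 3

3


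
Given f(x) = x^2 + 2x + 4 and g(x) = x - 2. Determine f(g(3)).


7


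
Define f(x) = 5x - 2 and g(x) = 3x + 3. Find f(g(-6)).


g(-6) = -15
f(-15) = -77

-77


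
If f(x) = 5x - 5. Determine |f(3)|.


f(3) = 10
|10| = 10

10


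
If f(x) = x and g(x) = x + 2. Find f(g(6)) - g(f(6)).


f(g(6)) = 8
g(f(6)) = 8
Difference = 0

0


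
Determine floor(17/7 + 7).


17/7 = 2.4286
2.4286 + 7 = 9.4286
floor(9.4286) = 9

9


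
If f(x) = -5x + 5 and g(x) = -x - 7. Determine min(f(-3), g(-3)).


f(-3) = 20
g(-3) = -4
min = -4

-4


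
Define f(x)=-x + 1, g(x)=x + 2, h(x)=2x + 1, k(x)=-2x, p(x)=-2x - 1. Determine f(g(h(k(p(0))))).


-6


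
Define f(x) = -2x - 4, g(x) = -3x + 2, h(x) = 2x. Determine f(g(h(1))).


h(1) = 2
g(2) = -4
f(-4) = 4

4


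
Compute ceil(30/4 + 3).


30/4 = 7.5
7.5 + 3 = 10.5
ceil(10.5) = 11

11


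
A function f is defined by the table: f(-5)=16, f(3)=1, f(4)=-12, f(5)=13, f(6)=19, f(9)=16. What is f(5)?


Reading from the table at x = 5

13


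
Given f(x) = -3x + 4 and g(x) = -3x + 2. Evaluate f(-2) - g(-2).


2


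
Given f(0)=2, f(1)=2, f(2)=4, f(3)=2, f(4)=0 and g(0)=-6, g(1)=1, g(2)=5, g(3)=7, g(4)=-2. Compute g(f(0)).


5


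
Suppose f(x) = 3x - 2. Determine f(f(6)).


f(6) = 16
f(16) = 46

46


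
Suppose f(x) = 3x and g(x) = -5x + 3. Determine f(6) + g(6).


f(6) = 18
g(6) = -27
Sum = -9

-9


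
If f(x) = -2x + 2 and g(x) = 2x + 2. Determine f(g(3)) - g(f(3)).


f(g(3)) = -14
g(f(3)) = -6
Difference = -8

-8


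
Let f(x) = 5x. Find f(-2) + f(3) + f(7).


f(-2) = -10
f(3) = 15
f(7) = 35
Sum = 40

40


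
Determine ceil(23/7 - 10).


23/7 = 3.2857
3.2857 - 10 = -6.7143
ceil(-6.7143) = -6

-6


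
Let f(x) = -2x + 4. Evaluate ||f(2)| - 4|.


f(2) = 0
|0| = 0
|0 - 4| = 4

4


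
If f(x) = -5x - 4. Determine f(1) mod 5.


1


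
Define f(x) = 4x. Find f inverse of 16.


4


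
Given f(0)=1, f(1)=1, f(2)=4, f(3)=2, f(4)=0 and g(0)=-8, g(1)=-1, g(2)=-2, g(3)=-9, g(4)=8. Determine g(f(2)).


8


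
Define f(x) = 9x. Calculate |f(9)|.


f(9) = 81
|81| = 81

81


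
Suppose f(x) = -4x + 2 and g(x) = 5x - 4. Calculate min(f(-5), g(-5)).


f(-5) = 22
g(-5) = -29
min = -29

-29


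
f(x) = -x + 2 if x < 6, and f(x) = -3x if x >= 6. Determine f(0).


0 satisfies x < 6
f(0) = 2

2


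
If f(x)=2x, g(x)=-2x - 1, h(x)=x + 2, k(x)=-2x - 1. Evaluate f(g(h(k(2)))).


k(2) = -5
h(-5) = -3
g(-3) = 5
f(5) = 10

10


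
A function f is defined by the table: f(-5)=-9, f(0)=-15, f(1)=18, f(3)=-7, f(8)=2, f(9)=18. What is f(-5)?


Reading from the table at x = -5

-9


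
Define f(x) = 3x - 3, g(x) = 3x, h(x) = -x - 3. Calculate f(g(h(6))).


-84


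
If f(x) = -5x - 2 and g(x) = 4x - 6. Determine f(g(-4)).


108


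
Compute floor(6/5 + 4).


6/5 = 1.2
1.2 + 4 = 5.2
floor(5.2) = 5

5


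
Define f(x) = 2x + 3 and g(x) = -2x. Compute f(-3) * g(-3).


f(-3) = -3
g(-3) = 6
Product = -18

-18


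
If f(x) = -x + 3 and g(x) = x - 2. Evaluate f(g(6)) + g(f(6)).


f(g(6)) = -1
g(f(6)) = -5
Sum = -6

-6


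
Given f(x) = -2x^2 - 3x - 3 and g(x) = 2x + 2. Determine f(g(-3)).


g(-3) = -4
f(-4) = (-2)*(-4)^2 - 3*(-4) - 3 = -23

-23


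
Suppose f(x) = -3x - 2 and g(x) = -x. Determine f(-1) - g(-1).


0


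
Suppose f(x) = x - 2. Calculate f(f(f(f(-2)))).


f(-2) = -4
f(-4) = -6
f(-6) = -8
f(-8) = -10

-10


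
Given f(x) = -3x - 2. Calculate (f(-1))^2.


f(-1) = 1
(1)^2 = 1

1


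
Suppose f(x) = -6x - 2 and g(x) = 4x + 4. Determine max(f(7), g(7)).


f(7) = -44
g(7) = 32
max = 32

32


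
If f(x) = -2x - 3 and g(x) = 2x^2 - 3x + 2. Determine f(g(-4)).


g(-4) = 46
f(46) = -95

-95


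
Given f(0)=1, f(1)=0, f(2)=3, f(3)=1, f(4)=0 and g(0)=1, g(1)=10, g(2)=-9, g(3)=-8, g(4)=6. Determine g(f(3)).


10


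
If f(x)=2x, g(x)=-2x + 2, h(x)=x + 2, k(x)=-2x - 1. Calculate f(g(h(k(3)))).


k(3) = -7
h(-7) = -5
g(-5) = 12
f(12) = 24

24


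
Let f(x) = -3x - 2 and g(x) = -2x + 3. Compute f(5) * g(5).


f(5) = -17
g(5) = -7
Product = 119

119


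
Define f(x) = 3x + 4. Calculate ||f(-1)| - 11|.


f(-1) = 1
|1| = 1
|1 - 11| = 10

10


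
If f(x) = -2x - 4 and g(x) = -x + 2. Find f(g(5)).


g(5) = -3
f(-3) = 2

2


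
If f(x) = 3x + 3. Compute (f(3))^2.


f(3) = 12
(12)^2 = 144

144


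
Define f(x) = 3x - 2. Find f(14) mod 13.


f(14) = 40
40 mod 13 = 1

1


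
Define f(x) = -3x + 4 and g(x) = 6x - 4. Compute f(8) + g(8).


f(8) = -20
g(8) = 44
Sum = 24

24


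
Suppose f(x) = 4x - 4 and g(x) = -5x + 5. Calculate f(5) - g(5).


f(5) = 16
g(5) = -20
Difference = 36

36


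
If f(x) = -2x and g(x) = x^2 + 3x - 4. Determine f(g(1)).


g(1) = 0
f(0) = 0

0


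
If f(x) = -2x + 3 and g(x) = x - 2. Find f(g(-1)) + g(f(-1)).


f(g(-1)) = 9
g(f(-1)) = 3
Sum = 12

12


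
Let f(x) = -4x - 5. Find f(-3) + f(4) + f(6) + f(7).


f(-3) = 7
f(4) = -21
f(6) = -29
f(7) = -33
Sum = -76

-76


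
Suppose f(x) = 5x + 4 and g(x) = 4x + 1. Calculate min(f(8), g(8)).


33


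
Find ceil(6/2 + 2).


6/2 = 3
3 + 2 = 5
ceil(5) = 5

5


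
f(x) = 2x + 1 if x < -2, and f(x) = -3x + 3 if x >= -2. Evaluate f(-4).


-4 satisfies x < -2
f(-4) = -7

-7


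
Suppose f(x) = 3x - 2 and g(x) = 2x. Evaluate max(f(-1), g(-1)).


-2


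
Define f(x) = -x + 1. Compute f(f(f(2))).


f(2) = -1
f(-1) = 2
f(2) = -1

-1


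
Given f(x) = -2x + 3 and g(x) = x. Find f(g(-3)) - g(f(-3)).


f(g(-3)) = 9
g(f(-3)) = 9
Difference = 0

0


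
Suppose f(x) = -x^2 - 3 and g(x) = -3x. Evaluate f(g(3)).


g(3) = -9
f(-9) = (-1)*(-9)^2 - 3 = -84

-84


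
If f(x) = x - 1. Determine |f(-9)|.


f(-9) = -10
|-10| = 10

10


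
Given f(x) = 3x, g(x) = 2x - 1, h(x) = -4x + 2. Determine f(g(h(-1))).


h(-1) = 6
g(6) = 11
f(11) = 33

33


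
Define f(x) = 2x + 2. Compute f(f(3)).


18


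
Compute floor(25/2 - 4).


25/2 = 12.5
12.5 - 4 = 8.5
floor(8.5) = 8

8


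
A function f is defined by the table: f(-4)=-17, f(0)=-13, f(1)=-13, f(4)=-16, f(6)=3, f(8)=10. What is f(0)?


Reading from the table at x = 0

-13


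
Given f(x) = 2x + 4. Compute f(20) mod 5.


f(20) = 44
44 mod 5 = 4

4


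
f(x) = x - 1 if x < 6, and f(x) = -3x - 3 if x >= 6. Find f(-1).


-1 satisfies x < 6
f(-1) = -2

-2


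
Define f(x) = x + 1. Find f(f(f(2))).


f(2) = 3
f(3) = 4
f(4) = 5

5


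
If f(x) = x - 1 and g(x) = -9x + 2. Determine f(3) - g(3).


f(3) = 2
g(3) = -25
Difference = 27

27


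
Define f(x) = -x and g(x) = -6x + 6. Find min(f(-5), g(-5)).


f(-5) = 5
g(-5) = 36
min = 5

5


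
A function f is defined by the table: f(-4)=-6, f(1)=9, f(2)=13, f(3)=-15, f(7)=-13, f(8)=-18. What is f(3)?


Reading from the table at x = 3

-15


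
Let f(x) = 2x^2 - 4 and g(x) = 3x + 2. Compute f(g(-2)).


g(-2) = -4
f(-4) = 2*(-4)^2 - 4 = 28

28


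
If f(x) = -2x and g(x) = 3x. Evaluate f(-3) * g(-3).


-54


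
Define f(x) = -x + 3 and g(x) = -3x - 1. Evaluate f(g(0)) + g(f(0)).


-6


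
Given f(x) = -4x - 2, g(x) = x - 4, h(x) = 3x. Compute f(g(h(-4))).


h(-4) = -12
g(-12) = -16
f(-16) = 62

62


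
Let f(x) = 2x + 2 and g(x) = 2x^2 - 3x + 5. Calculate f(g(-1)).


22


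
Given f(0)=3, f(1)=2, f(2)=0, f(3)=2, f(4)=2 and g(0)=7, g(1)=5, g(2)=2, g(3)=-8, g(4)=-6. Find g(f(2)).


f(2) = 0
g(0) = 7

7


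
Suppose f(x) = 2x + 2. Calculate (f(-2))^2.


f(-2) = -2
(-2)^2 = 4

4


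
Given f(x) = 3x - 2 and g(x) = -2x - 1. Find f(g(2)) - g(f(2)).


-8


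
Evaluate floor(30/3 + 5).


30/3 = 10
10 + 5 = 15
floor(15) = 15

15


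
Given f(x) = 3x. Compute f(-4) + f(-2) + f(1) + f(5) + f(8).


f(-4) = -12
f(-2) = -6
f(1) = 3
f(5) = 15
f(8) = 24
Sum = 24

24


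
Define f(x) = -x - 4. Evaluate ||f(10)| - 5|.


f(10) = -14
|-14| = 14
|14 - 5| = 9

9


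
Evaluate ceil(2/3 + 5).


6


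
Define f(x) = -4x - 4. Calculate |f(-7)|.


f(-7) = 24
|24| = 24

24


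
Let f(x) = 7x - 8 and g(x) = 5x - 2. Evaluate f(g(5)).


g(5) = 23
f(23) = 153

153


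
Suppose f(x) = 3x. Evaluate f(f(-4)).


f(-4) = -12
f(-12) = -36

-36


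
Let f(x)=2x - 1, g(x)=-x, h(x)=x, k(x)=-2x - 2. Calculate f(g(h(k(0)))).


k(0) = -2
h(-2) = -2
g(-2) = 2
f(2) = 3

3


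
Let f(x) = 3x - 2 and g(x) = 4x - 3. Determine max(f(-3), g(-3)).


f(-3) = -11
g(-3) = -15
max = -11

-11


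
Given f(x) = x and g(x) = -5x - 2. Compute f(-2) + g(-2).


f(-2) = -2
g(-2) = 8
Sum = 6

6


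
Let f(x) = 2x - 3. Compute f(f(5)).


11


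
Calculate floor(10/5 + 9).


10/5 = 2
2 + 9 = 11
floor(11) = 11

11


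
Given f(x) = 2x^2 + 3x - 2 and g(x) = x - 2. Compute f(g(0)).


g(0) = -2
f(-2) = 2*(-2)^2 + 3*(-2) - 2 = 0

0


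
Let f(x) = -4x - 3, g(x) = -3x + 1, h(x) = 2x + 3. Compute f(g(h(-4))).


-67


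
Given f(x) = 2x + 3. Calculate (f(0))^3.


f(0) = 3
(3)^3 = 27

27


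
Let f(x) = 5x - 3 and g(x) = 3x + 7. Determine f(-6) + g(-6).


-44


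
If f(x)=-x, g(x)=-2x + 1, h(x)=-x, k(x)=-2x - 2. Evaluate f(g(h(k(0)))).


k(0) = -2
h(-2) = 2
g(2) = -3
f(-3) = 3

3


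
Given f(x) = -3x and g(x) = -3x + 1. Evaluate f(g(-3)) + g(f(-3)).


f(g(-3)) = -30
g(f(-3)) = -26
Sum = -56

-56


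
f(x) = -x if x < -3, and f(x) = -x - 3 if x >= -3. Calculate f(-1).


-1 satisfies x >= -3
f(-1) = -2

-2


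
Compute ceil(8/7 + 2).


4


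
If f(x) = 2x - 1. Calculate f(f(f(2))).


f(2) = 3
f(3) = 5
f(5) = 9

9


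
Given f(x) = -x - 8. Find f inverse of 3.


-11


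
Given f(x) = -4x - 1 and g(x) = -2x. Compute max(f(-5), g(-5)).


f(-5) = 19
g(-5) = 10
max = 19

19


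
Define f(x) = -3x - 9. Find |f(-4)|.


f(-4) = 3
|3| = 3

3


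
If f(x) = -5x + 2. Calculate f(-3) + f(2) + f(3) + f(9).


-47


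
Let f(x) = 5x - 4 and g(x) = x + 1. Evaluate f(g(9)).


g(9) = 10
f(10) = 46

46


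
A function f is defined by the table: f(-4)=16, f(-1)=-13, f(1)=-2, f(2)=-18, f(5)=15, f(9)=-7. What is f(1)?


Reading from the table at x = 1

-2


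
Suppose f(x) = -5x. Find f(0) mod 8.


f(0) = 0
0 mod 8 = 0

0


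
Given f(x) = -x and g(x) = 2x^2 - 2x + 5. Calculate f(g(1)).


g(1) = 5
f(5) = -5

-5


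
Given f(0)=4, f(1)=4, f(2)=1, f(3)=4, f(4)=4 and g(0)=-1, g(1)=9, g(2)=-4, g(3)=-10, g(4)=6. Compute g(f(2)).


f(2) = 1
g(1) = 9

9


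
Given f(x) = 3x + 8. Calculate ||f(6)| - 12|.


f(6) = 26
|26| = 26
|26 - 12| = 14

14


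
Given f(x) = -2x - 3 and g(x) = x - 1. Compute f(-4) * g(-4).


f(-4) = 5
g(-4) = -5
Product = -25

-25


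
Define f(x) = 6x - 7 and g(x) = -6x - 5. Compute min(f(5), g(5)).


-35


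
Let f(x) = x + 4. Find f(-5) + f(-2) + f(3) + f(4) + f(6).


26


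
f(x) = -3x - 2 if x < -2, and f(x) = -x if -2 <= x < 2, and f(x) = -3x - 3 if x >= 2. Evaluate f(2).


2 satisfies x >= 2
f(2) = -9

-9


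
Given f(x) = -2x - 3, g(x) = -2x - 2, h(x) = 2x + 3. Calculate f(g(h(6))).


h(6) = 15
g(15) = -32
f(-32) = 61

61


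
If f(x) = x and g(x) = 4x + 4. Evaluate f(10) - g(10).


f(10) = 10
g(10) = 44
Difference = -34

-34


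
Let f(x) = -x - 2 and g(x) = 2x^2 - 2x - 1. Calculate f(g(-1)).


g(-1) = 3
f(3) = -5

-5


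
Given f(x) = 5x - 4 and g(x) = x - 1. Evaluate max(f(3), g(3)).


11


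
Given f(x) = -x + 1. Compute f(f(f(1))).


f(1) = 0
f(0) = 1
f(1) = 0

0


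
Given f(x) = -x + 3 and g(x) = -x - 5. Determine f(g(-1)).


g(-1) = -4
f(-4) = 7

7


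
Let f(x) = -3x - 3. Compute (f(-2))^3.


f(-2) = 3
(3)^3 = 27

27


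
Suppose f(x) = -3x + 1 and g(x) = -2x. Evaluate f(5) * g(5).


f(5) = -14
g(5) = -10
Product = 140

140


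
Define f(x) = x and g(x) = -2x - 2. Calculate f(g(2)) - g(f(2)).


f(g(2)) = -6
g(f(2)) = -6
Difference = 0

0


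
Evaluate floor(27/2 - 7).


27/2 = 13.5
13.5 - 7 = 6.5
floor(6.5) = 6

6


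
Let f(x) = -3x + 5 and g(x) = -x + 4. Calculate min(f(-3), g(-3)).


f(-3) = 14
g(-3) = 7
min = 7

7


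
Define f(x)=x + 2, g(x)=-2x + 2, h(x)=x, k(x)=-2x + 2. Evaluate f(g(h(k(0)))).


k(0) = 2
h(2) = 2
g(2) = -2
f(-2) = 0

0


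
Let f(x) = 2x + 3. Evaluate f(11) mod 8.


f(11) = 25
25 mod 8 = 1

1


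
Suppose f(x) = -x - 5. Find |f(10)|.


15


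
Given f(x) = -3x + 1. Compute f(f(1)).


f(1) = -2
f(-2) = 7

7


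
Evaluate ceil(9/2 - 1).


4


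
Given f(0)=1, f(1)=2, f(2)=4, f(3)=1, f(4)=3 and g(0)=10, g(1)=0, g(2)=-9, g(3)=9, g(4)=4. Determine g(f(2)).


4


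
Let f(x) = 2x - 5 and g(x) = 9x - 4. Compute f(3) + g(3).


f(3) = 1
g(3) = 23
Sum = 24

24


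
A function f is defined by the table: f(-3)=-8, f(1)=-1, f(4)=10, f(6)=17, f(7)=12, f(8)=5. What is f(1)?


Reading from the table at x = 1

-1


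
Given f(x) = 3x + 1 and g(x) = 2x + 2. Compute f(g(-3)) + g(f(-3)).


f(g(-3)) = -11
g(f(-3)) = -14
Sum = -25

-25


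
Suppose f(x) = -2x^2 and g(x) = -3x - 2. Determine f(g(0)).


-8


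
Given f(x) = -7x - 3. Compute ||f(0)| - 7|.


f(0) = -3
|-3| = 3
|3 - 7| = 4

4


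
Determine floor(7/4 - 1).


0


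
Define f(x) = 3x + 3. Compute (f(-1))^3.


f(-1) = 0
(0)^3 = 0

0


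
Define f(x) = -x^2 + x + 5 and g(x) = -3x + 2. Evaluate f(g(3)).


g(3) = -7
f(-7) = (-1)*(-7)^2 + 1*(-7) + 5 = -51

-51


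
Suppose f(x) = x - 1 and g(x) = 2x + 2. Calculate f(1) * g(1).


f(1) = 0
g(1) = 4
Product = 0

0


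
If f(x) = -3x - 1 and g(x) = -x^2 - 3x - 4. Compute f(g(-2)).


g(-2) = -2
f(-2) = 5

5


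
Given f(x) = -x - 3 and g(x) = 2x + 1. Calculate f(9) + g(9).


7


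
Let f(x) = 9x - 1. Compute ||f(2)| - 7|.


f(2) = 17
|17| = 17
|17 - 7| = 10

10


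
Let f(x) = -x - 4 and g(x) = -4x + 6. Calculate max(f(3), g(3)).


f(3) = -7
g(3) = -6
max = -6

-6


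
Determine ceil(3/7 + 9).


10


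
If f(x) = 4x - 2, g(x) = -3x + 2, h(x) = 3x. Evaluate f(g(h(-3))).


114


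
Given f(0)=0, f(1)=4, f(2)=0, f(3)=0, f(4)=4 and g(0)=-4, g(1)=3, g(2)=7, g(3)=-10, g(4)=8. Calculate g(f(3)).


-4


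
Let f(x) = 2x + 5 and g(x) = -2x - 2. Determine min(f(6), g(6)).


-14


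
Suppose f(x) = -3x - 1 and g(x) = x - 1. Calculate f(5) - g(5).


f(5) = -16
g(5) = 4
Difference = -20

-20


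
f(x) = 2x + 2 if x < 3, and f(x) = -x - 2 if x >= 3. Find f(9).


9 satisfies x >= 3
f(9) = -11

-11


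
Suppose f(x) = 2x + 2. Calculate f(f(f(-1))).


f(-1) = 0
f(0) = 2
f(2) = 6

6


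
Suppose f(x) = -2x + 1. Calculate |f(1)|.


f(1) = -1
|-1| = 1

1


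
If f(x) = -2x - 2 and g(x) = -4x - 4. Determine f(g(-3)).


g(-3) = 8
f(8) = -18

-18


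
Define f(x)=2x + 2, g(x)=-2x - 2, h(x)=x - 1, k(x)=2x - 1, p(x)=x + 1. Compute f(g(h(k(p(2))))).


p(2) = 3
k(3) = 5
h(5) = 4
g(4) = -10
f(-10) = -18

-18


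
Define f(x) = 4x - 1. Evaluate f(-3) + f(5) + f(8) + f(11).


f(-3) = -13
f(5) = 19
f(8) = 31
f(11) = 43
Sum = 80

80


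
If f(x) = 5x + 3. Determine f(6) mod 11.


f(6) = 33
33 mod 11 = 0

0


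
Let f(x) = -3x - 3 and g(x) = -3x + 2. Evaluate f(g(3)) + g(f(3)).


f(g(3)) = 18
g(f(3)) = 38
Sum = 56

56


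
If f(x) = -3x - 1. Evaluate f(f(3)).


f(3) = -10
f(-10) = 29

29


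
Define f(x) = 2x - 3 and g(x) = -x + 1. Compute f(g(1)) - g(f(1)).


-5


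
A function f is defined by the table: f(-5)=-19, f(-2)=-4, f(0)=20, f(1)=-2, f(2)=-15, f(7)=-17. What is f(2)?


Reading from the table at x = 2

-15


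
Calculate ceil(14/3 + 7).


14/3 = 4.6667
4.6667 + 7 = 11.6667
ceil(11.6667) = 12

12


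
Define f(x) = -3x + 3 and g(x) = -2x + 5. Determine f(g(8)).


36


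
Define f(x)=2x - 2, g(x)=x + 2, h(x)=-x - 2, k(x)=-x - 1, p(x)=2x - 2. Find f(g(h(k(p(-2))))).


p(-2) = -6
k(-6) = 5
h(5) = -7
g(-7) = -5
f(-5) = -12

-12


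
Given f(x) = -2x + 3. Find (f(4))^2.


25


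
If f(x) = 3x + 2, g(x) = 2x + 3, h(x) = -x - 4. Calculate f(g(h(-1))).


h(-1) = -3
g(-3) = -3
f(-3) = -7

-7


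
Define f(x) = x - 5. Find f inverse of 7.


Solve x - 5 = 7
x = (7 + 5) / 1 = 12

12


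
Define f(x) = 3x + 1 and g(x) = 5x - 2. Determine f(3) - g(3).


f(3) = 10
g(3) = 13
Difference = -3

-3


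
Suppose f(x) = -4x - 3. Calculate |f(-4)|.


f(-4) = 13
|13| = 13

13


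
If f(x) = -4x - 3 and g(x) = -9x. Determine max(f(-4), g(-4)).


f(-4) = 13
g(-4) = 36
max = 36

36


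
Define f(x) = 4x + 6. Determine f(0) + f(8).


f(0) = 6
f(8) = 38
Sum = 44

44


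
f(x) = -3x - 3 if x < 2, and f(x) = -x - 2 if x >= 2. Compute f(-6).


-6 satisfies x < 2
f(-6) = 15

15


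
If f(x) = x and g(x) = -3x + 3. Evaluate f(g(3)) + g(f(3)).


f(g(3)) = -6
g(f(3)) = -6
Sum = -12

-12


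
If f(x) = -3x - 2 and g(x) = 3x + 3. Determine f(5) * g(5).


f(5) = -17
g(5) = 18
Product = -306

-306


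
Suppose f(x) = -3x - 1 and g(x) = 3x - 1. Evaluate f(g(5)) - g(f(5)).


6


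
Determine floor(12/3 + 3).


12/3 = 4
4 + 3 = 7
floor(7) = 7

7


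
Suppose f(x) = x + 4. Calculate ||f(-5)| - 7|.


f(-5) = -1
|-1| = 1
|1 - 7| = 6

6


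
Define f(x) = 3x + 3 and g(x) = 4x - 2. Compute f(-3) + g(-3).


f(-3) = -6
g(-3) = -14
Sum = -20

-20


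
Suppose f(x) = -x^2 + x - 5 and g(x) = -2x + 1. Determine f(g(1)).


-7


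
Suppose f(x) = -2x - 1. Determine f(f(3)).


f(3) = -7
f(-7) = 13

13


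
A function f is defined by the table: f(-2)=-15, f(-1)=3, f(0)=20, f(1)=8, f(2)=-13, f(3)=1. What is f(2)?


-13


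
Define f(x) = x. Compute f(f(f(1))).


f(1) = 1
f(1) = 1
f(1) = 1

1


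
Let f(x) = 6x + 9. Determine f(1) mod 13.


f(1) = 15
15 mod 13 = 2

2


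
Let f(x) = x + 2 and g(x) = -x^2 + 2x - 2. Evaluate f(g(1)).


g(1) = -1
f(-1) = 1

1


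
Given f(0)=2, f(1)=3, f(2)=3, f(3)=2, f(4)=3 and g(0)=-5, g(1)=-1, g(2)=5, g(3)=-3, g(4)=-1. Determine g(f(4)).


f(4) = 3
g(3) = -3

-3


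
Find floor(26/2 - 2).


26/2 = 13
13 - 2 = 11
floor(11) = 11

11


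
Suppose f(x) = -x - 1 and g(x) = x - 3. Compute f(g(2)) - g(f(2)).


f(g(2)) = 0
g(f(2)) = -6
Difference = 6

6


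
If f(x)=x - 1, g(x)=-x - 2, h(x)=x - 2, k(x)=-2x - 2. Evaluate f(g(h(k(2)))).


k(2) = -6
h(-6) = -8
g(-8) = 6
f(6) = 5

5


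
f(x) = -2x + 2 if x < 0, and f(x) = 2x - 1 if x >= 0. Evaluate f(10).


19


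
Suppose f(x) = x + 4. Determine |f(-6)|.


2


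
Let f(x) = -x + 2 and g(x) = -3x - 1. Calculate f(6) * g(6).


f(6) = -4
g(6) = -19
Product = 76

76


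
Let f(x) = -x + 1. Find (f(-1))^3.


f(-1) = 2
(2)^3 = 8

8


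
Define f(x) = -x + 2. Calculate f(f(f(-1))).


f(-1) = 3
f(3) = -1
f(-1) = 3

3


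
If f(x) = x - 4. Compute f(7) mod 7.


f(7) = 3
3 mod 7 = 3

3


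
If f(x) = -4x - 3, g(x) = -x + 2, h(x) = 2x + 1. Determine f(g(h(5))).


h(5) = 11
g(11) = -9
f(-9) = 33

33


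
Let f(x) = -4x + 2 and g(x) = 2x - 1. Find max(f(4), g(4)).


f(4) = -14
g(4) = 7
max = 7

7


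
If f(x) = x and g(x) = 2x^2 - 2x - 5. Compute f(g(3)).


g(3) = 7
f(7) = 7

7


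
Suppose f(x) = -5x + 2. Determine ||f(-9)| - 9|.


38


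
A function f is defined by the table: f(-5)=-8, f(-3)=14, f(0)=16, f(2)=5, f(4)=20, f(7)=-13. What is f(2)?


Reading from the table at x = 2

5


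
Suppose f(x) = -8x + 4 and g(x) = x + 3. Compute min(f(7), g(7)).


f(7) = -52
g(7) = 10
min = -52

-52


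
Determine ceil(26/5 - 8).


26/5 = 5.2
5.2 - 8 = -2.8
ceil(-2.8) = -2

-2


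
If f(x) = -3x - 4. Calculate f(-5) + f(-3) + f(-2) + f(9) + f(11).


f(-5) = 11
f(-3) = 5
f(-2) = 2
f(9) = -31
f(11) = -37
Sum = -50

-50


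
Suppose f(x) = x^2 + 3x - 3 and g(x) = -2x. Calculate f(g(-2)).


g(-2) = 4
f(4) = 1*(4)^2 + 3*(4) - 3 = 25

25


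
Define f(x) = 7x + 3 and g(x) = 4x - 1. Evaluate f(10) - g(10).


f(10) = 73
g(10) = 39
Difference = 34

34


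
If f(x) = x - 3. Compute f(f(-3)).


f(-3) = -6
f(-6) = -9

-9


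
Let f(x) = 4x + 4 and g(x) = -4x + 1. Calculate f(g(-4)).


g(-4) = 17
f(17) = 72

72


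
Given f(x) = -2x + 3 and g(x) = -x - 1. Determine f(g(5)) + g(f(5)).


f(g(5)) = 15
g(f(5)) = 6
Sum = 21

21


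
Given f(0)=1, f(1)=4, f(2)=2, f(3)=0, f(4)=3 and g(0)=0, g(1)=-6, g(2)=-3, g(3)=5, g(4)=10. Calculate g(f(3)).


f(3) = 0
g(0) = 0

0


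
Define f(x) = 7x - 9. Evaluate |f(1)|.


f(1) = -2
|-2| = 2

2


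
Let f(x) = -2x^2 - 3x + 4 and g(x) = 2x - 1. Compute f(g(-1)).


g(-1) = -3
f(-3) = (-2)*(-3)^2 - 3*(-3) + 4 = -5

-5


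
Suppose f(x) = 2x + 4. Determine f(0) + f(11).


f(0) = 4
f(11) = 26
Sum = 30

30


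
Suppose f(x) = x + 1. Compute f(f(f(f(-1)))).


f(-1) = 0
f(0) = 1
f(1) = 2
f(2) = 3

3


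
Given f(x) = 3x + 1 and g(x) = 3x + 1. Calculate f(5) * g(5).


f(5) = 16
g(5) = 16
Product = 256

256


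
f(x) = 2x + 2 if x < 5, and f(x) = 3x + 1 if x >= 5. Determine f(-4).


-4 satisfies x < 5
f(-4) = -6

-6


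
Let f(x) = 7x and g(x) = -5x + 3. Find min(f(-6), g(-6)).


f(-6) = -42
g(-6) = 33
min = -42

-42


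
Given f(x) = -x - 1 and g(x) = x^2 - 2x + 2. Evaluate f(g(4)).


g(4) = 10
f(10) = -11

-11


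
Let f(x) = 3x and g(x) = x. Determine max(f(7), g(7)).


f(7) = 21
g(7) = 7
max = 21

21


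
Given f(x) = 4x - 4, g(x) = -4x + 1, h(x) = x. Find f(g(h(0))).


h(0) = 0
g(0) = 1
f(1) = 0

0


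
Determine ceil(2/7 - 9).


2/7 = 0.2857
0.2857 - 9 = -8.7143
ceil(-8.7143) = -8

-8


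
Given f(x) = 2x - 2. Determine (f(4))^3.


f(4) = 6
(6)^3 = 216

216


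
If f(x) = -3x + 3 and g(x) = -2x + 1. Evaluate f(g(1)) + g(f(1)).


f(g(1)) = 6
g(f(1)) = 1
Sum = 7

7


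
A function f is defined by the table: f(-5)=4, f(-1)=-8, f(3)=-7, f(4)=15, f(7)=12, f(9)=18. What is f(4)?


Reading from the table at x = 4

15


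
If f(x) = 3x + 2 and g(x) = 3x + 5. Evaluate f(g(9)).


98


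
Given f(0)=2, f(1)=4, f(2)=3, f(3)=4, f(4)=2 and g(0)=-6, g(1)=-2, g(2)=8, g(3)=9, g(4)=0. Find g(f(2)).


f(2) = 3
g(3) = 9

9


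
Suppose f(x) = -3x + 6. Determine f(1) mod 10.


3


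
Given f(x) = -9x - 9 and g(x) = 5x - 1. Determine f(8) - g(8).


f(8) = -81
g(8) = 39
Difference = -120

-120


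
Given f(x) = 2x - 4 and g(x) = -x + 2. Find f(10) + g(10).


f(10) = 16
g(10) = -8
Sum = 8

8


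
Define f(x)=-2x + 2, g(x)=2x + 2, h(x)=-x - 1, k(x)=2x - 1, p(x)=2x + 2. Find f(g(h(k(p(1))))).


p(1) = 4
k(4) = 7
h(7) = -8
g(-8) = -14
f(-14) = 30

30


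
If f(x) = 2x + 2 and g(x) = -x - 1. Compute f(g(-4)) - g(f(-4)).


3


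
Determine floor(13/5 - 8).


13/5 = 2.6
2.6 - 8 = -5.4
floor(-5.4) = -6

-6


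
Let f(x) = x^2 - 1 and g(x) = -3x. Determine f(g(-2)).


g(-2) = 6
f(6) = 1*(6)^2 - 1 = 35

35


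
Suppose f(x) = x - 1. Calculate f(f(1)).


f(1) = 0
f(0) = -1

-1


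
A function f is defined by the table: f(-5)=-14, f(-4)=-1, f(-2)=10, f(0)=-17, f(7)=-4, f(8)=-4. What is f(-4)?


Reading from the table at x = -4

-1


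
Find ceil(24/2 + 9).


24/2 = 12
12 + 9 = 21
ceil(21) = 21

21


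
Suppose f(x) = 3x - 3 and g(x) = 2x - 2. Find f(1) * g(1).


f(1) = 0
g(1) = 0
Product = 0

0


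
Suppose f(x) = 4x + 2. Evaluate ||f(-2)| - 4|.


f(-2) = -6
|-6| = 6
|6 - 4| = 2

2


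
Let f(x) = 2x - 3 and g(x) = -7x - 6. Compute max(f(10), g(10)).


f(10) = 17
g(10) = -76
max = 17

17


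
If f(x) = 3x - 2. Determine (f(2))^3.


f(2) = 4
(4)^3 = 64

64


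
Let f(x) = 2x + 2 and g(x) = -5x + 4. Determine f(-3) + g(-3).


15


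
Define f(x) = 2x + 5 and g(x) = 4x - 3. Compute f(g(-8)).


g(-8) = -35
f(-35) = -65

-65


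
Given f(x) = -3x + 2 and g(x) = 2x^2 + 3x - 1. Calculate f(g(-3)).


-22


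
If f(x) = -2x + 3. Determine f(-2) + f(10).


-10


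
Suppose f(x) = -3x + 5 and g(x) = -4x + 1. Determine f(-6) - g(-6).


f(-6) = 23
g(-6) = 25
Difference = -2

-2


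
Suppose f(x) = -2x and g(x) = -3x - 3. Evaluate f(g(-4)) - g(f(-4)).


f(g(-4)) = -18
g(f(-4)) = -27
Difference = 9

9


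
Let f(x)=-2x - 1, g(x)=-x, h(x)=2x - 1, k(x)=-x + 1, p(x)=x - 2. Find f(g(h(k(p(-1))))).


p(-1) = -3
k(-3) = 4
h(4) = 7
g(7) = -7
f(-7) = 13

13


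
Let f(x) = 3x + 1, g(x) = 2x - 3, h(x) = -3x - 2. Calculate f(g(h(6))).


h(6) = -20
g(-20) = -43
f(-43) = -128

-128


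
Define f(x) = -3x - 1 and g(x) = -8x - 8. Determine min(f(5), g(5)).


f(5) = -16
g(5) = -48
min = -48

-48


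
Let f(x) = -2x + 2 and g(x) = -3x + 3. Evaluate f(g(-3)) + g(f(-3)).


f(g(-3)) = -22
g(f(-3)) = -21
Sum = -43

-43


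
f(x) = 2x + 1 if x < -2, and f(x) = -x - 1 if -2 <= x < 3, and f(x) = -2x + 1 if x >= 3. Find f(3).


3 satisfies x >= 3
f(3) = -5

-5


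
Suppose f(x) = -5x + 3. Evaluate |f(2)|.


f(2) = -7
|-7| = 7

7


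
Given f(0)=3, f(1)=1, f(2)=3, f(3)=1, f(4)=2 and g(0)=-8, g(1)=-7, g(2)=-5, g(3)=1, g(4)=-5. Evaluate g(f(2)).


f(2) = 3
g(3) = 1

1


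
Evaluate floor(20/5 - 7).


20/5 = 4
4 - 7 = -3
floor(-3) = -3

-3


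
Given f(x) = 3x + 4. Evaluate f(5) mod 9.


f(5) = 19
19 mod 9 = 1

1


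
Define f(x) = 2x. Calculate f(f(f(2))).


f(2) = 4
f(4) = 8
f(8) = 16

16


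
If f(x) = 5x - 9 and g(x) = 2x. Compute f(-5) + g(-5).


f(-5) = -34
g(-5) = -10
Sum = -44

-44


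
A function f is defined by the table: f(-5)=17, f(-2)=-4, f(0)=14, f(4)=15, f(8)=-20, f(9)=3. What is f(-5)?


Reading from the table at x = -5

17
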